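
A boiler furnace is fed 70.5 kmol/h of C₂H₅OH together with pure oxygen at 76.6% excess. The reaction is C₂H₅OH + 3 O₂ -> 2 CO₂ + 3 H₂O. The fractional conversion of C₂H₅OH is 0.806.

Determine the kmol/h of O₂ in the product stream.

Stoichiometric O₂ = 3 × 70.5 = 211.5 kmol/h; O₂ fed = 211.5 × 1.766 = 373.5 kmol/h.
Fuel reacted = 0.806 × 70.5 → ξ = 56.82 kmol/h.
Outlet (n = n₀ + ν ξ):
  C₂H₅OH: 70.5 − 1(56.82) = 13.68
  O₂: 373.5 − 3(56.82) = 203
  CO₂: 0 + 2(56.82) = 113.6
  H₂O: 0 + 3(56.82) = 170.5

203 kmol/h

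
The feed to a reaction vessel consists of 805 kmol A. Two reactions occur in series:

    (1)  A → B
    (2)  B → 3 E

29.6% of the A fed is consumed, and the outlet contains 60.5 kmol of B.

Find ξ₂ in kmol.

ξ₂ = 178 kmol

Conversion of A: A consumed = 1ξ₁ = 0.296 × 805 → ξ₁ = 238.3 kmol.
B balance: n_B = 0 + 1ξ₁ − 1ξ₂ = 60.5 → ξ₂ = (1·238.3 − 60.5)/1 = 177.8 kmol.
Outlet amounts (n = n₀ + Σ ν·ξ):
  A: 805 − 1(238.3) = 566.7
  B: 0 + 1(238.3) − 1(177.8) = 60.5
  E: 0 + 3(177.8) = 533.3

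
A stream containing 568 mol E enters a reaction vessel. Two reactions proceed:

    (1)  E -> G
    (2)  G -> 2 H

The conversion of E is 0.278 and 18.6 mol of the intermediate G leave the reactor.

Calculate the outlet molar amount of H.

Conversion of E: E consumed = 1ξ₁ = 0.278 × 568 → ξ₁ = 157.9 mol.
G balance: n_G = 0 + 1ξ₁ − 1ξ₂ = 18.6 → ξ₂ = (1·157.9 − 18.6)/1 = 139.3 mol.
Outlet amounts (n = n₀ + Σ ν·ξ):
  E: 568 − 1(157.9) = 410.1
  G: 0 + 1(157.9) − 1(139.3) = 18.6
  H: 0 + 2(139.3) = 278.6

279 mol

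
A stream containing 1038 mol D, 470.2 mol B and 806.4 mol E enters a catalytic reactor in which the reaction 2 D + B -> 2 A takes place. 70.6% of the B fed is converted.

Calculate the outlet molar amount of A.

B reacted = 0.706 × 470.2 = 332 mol; ν_B = −1, so ξ = 332/1 = 332 mol.
Outlet amounts (n = n₀ + ν ξ):
  D: 1038 − 2(332) = 374.1
  B: 470.2 − 1(332) = 138.2
  A: 0 + 2(332) = 663.9
  E: 806.4 (inert)

664 mol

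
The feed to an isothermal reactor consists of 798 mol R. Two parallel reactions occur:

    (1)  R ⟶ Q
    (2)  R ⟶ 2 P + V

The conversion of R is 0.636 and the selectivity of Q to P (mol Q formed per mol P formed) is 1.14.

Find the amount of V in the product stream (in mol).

155 mol

Conversion of R: R consumed = 0.636 × 798 = 507.5 mol = 1ξ₁ + 1ξ₂.
Selectivity: 1ξ₁ / (2ξ₂) = 1.14 → ξ₁ = 2.28 ξ₂.
Substitute: (1·2.28 + 1) ξ₂ = 507.5 → ξ₂ = 154.7 mol, ξ₁ = 352.8 mol.
Outlet amounts (n = n₀ + Σ ν·ξ):
  R: 798 − 1(352.8) − 1(154.7) = 290.5
  Q: 0 + 1(352.8) = 352.8
  P: 0 + 2(154.7) = 309.5
  V: 0 + 1(154.7) = 154.7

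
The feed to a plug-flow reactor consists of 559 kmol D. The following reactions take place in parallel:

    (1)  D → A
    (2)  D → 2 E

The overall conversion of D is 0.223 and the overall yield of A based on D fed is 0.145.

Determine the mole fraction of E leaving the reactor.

Yield of A: 1ξ₁ / 559 = 0.145 → ξ₁ = 81.05 kmol.
Conversion of D: 1ξ₁ + 1ξ₂ = 0.223 × 559 = 124.7 → ξ₂ = 43.6 kmol.
Outlet amounts (n = n₀ + Σ ν·ξ):
  D: 559 − 1(81.05) − 1(43.6) = 434.3
  A: 0 + 1(81.05) = 81.05
  E: 0 + 2(43.6) = 87.2
Total out = 602.6 kmol; y_E = 87.2 / 602.6 = 0.1447.

0.145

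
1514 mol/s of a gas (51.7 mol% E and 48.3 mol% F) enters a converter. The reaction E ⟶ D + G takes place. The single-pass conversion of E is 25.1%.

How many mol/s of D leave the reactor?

E reacted = 0.251 × 782.7 = 196.5 mol/s; ν_E = −1, so ξ = 196.5/1 = 196.5 mol/s.
Outlet amounts (n = n₀ + ν ξ):
  E: 782.7 − 1(196.5) = 586.3
  D: 0 + 1(196.5) = 196.5
  G: 0 + 1(196.5) = 196.5
  F: 731.3 (inert)

196 mol/s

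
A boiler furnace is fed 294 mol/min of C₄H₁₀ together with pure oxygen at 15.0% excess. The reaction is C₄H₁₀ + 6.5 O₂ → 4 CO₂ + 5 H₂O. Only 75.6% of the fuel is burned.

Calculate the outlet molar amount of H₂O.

1110 mol/min

Stoichiometric O₂ = 6.5 × 294 = 1911 mol/min; O₂ fed = 1911 × 1.150 = 2198 mol/min.
Fuel reacted = 0.756 × 294 → ξ = 222.3 mol/min.
Outlet (n = n₀ + ν ξ):
  C₄H₁₀: 294 − 1(222.3) = 71.74
  O₂: 2198 − 6.5(222.3) = 752.9
  CO₂: 0 + 4(222.3) = 889.1
  H₂O: 0 + 5(222.3) = 1111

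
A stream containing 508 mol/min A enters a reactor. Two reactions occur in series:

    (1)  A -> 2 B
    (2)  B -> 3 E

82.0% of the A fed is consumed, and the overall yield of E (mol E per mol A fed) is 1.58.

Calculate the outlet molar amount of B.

Conversion of A: A consumed = 1ξ₁ = 0.82 × 508 → ξ₁ = 416.6 mol/min.
Yield of E: 3ξ₂ / 508 = 1.58 → ξ₂ = 267.5 mol/min.
Outlet amounts (n = n₀ + Σ ν·ξ):
  A: 508 − 1(416.6) = 91.44
  B: 0 + 2(416.6) − 1(267.5) = 565.6
  E: 0 + 3(267.5) = 802.6

566 mol/min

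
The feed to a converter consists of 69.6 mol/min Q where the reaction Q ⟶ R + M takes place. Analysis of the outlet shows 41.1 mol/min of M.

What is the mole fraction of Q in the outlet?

0.257

For M: n = n₀ + 1ξ → 41.1 = 0 + 1ξ, giving ξ = 41.1 mol/min.
Outlet amounts (n = n₀ + ν ξ):
  Q: 69.6 − 1(41.1) = 28.5
  R: 0 + 1(41.1) = 41.1
  M: 0 + 1(41.1) = 41.1
Total out = 110.7 mol/min; y_Q = 28.5 / 110.7 = 0.2575.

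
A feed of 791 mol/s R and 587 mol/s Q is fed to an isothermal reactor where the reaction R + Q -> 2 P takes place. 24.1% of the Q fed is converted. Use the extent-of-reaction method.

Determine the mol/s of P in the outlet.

283 mol/s

Q reacted = 0.241 × 587 = 141.5 mol/s; ν_Q = −1, so ξ = 141.5/1 = 141.5 mol/s.
Outlet amounts (n = n₀ + ν ξ):
  R: 791 − 1(141.5) = 649.5
  Q: 587 − 1(141.5) = 445.5
  P: 0 + 2(141.5) = 282.9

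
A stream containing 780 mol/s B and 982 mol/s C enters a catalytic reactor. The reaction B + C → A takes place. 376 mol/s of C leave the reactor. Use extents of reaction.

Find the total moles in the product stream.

For C: n = n₀ − 1ξ → 376 = 982 − 1ξ, giving ξ = 606 mol/s.
Outlet amounts (n = n₀ + ν ξ):
  B: 780 − 1(606) = 174
  C: 982 − 1(606) = 376
  A: 0 + 1(606) = 606
Total out = 174 + 376 + 606 = 1156 mol/s.

1160 mol/s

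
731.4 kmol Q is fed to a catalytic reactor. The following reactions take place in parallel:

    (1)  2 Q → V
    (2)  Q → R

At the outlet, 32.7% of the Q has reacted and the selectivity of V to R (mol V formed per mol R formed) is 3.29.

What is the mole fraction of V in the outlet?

0.165

Conversion of Q: Q consumed = 0.327 × 731.4 = 239.2 kmol = 2ξ₁ + 1ξ₂.
Selectivity: 1ξ₁ / (1ξ₂) = 3.29 → ξ₁ = 3.29 ξ₂.
Substitute: (2·3.29 + 1) ξ₂ = 239.2 → ξ₂ = 31.55 kmol, ξ₁ = 103.8 kmol.
Outlet amounts (n = n₀ + Σ ν·ξ):
  Q: 731.4 − 2(103.8) − 1(31.55) = 492.2
  V: 0 + 1(103.8) = 103.8
  R: 0 + 1(31.55) = 31.55
Total out = 627.6 kmol; y_V = 103.8 / 627.6 = 0.1654.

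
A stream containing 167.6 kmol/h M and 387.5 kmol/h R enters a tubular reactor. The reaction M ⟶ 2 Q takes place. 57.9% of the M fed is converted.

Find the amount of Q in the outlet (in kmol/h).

194 kmol/h

M reacted = 0.579 × 167.6 = 97.04 kmol/h; ν_M = −1, so ξ = 97.04/1 = 97.04 kmol/h.
Outlet amounts (n = n₀ + ν ξ):
  M: 167.6 − 1(97.04) = 70.56
  Q: 0 + 2(97.04) = 194.1
  R: 387.5 (inert)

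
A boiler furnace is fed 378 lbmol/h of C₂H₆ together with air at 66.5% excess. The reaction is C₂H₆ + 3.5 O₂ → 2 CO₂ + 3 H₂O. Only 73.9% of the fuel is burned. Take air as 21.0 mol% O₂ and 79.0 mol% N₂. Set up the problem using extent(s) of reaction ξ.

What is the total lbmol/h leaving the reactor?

Stoichiometric O₂ = 3.5 × 378 = 1323 lbmol/h; O₂ fed = 1323 × 1.665 = 2203 lbmol/h.
N₂ fed = 2203 × 79/21 = 8287 lbmol/h.
Fuel reacted = 0.739 × 378 → ξ = 279.3 lbmol/h.
Outlet (n = n₀ + ν ξ):
  C₂H₆: 378 − 1(279.3) = 98.66
  O₂: 2203 − 3.5(279.3) = 1225
  N₂: 8287 (inert)
  CO₂: 0 + 2(279.3) = 558.7
  H₂O: 0 + 3(279.3) = 838
Total out = 98.66 + 1225 + 8287 + 558.7 + 838 = 11010 lbmol/h.

11000 lbmol/h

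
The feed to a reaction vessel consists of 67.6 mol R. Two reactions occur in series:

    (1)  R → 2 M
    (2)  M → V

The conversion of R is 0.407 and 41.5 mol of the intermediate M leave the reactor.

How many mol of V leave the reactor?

13.5 mol

Conversion of R: R consumed = 1ξ₁ = 0.407 × 67.6 → ξ₁ = 27.51 mol.
M balance: n_M = 0 + 2ξ₁ − 1ξ₂ = 41.5 → ξ₂ = (2·27.51 − 41.5)/1 = 13.53 mol.
Outlet amounts (n = n₀ + Σ ν·ξ):
  R: 67.6 − 1(27.51) = 40.09
  M: 0 + 2(27.51) − 1(13.53) = 41.5
  V: 0 + 1(13.53) = 13.53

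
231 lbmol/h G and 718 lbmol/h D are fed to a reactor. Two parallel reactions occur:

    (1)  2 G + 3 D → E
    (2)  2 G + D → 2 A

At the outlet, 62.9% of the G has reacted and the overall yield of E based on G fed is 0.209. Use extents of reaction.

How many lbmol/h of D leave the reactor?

549 lbmol/h

Yield of E: 1ξ₁ / 231 = 0.209 → ξ₁ = 48.28 lbmol/h.
Conversion of G: 2ξ₁ + 2ξ₂ = 0.629 × 231 = 145.3 → ξ₂ = 24.37 lbmol/h.
Outlet amounts (n = n₀ + Σ ν·ξ):
  G: 231 − 2(48.28) − 2(24.37) = 85.7
  D: 718 − 3(48.28) − 1(24.37) = 548.8
  E: 0 + 1(48.28) = 48.28
  A: 0 + 2(24.37) = 48.74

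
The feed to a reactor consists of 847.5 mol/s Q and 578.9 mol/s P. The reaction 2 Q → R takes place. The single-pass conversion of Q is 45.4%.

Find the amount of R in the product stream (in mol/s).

Q reacted = 0.454 × 847.5 = 384.8 mol/s; ν_Q = −2, so ξ = 384.8/2 = 192.4 mol/s.
Outlet amounts (n = n₀ + ν ξ):
  Q: 847.5 − 2(192.4) = 462.7
  R: 0 + 1(192.4) = 192.4
  P: 578.9 (inert)

192 mol/s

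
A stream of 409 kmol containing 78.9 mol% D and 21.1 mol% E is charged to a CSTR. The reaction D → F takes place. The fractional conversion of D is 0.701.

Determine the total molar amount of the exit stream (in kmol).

D reacted = 0.701 × 322.7 = 226.2 kmol; ν_D = −1, so ξ = 226.2/1 = 226.2 kmol.
Outlet amounts (n = n₀ + ν ξ):
  D: 322.7 − 1(226.2) = 96.49
  F: 0 + 1(226.2) = 226.2
  E: 86.3 (inert)
Total out = 96.49 + 226.2 + 86.3 = 409 kmol.

409 kmol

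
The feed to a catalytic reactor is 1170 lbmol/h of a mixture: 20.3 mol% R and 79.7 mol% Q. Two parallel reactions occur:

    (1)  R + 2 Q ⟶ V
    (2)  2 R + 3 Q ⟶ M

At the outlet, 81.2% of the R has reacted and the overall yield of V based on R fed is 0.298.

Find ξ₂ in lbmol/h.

ξ₂ = 61 lbmol/h

Yield of V: 1ξ₁ / 237.5 = 0.298 → ξ₁ = 70.78 lbmol/h.
Conversion of R: 1ξ₁ + 2ξ₂ = 0.812 × 237.5 = 192.9 → ξ₂ = 61.04 lbmol/h.
Outlet amounts (n = n₀ + Σ ν·ξ):
  R: 237.5 − 1(70.78) − 2(61.04) = 44.65
  Q: 932.5 − 2(70.78) − 3(61.04) = 607.8
  V: 0 + 1(70.78) = 70.78
  M: 0 + 1(61.04) = 61.04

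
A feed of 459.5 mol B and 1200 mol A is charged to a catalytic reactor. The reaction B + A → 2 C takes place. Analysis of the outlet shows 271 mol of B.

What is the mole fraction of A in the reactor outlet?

0.61

For B: n = n₀ − 1ξ → 271 = 459.5 − 1ξ, giving ξ = 188.5 mol.
Outlet amounts (n = n₀ + ν ξ):
  B: 459.5 − 1(188.5) = 271
  A: 1200 − 1(188.5) = 1012
  C: 0 + 2(188.5) = 377
Total out = 1660 mol; y_A = 1012 / 1660 = 0.6095.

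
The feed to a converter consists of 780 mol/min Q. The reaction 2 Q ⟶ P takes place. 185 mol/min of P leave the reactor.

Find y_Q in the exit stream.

0.689

For P: n = n₀ + 1ξ → 185 = 0 + 1ξ, giving ξ = 185 mol/min.
Outlet amounts (n = n₀ + ν ξ):
  Q: 780 − 2(185) = 410
  P: 0 + 1(185) = 185
Total out = 595 mol/min; y_Q = 410 / 595 = 0.6891.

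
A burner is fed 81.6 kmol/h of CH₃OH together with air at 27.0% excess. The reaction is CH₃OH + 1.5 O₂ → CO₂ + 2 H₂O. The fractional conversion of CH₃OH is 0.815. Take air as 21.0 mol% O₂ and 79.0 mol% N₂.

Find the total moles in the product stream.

Stoichiometric O₂ = 1.5 × 81.6 = 122.4 kmol/h; O₂ fed = 122.4 × 1.270 = 155.4 kmol/h.
N₂ fed = 155.4 × 79/21 = 584.8 kmol/h.
Fuel reacted = 0.815 × 81.6 → ξ = 66.5 kmol/h.
Outlet (n = n₀ + ν ξ):
  CH₃OH: 81.6 − 1(66.5) = 15.1
  O₂: 155.4 − 1.5(66.5) = 55.69
  N₂: 584.8 (inert)
  CO₂: 0 + 1(66.5) = 66.5
  H₂O: 0 + 2(66.5) = 133
Total out = 15.1 + 55.69 + 584.8 + 66.5 + 133 = 855.1 kmol/h.

855 kmol/h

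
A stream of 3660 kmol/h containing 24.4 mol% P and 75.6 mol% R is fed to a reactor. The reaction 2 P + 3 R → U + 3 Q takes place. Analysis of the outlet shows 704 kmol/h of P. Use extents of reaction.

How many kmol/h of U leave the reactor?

94.5 kmol/h

For P: n = n₀ − 2ξ → 704 = 893 − 2ξ, giving ξ = 94.52 kmol/h.
Outlet amounts (n = n₀ + ν ξ):
  P: 893 − 2(94.52) = 704
  R: 2767 − 3(94.52) = 2483
  U: 0 + 1(94.52) = 94.52
  Q: 0 + 3(94.52) = 283.6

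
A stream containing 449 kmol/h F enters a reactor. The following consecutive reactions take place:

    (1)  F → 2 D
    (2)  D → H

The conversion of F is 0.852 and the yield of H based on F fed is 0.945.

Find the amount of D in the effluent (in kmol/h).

Conversion of F: F consumed = 1ξ₁ = 0.852 × 449 → ξ₁ = 382.5 kmol/h.
Yield of H: 1ξ₂ / 449 = 0.945 → ξ₂ = 424.3 kmol/h.
Outlet amounts (n = n₀ + Σ ν·ξ):
  F: 449 − 1(382.5) = 66.45
  D: 0 + 2(382.5) − 1(424.3) = 340.8
  H: 0 + 1(424.3) = 424.3

341 kmol/h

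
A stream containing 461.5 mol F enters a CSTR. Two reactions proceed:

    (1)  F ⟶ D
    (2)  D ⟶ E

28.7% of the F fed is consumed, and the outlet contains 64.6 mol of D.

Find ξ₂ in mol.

ξ₂ = 67.9 mol

Conversion of F: F consumed = 1ξ₁ = 0.287 × 461.5 → ξ₁ = 132.5 mol.
D balance: n_D = 0 + 1ξ₁ − 1ξ₂ = 64.6 → ξ₂ = (1·132.5 − 64.6)/1 = 67.85 mol.
Outlet amounts (n = n₀ + Σ ν·ξ):
  F: 461.5 − 1(132.5) = 329
  D: 0 + 1(132.5) − 1(67.85) = 64.6
  E: 0 + 1(67.85) = 67.85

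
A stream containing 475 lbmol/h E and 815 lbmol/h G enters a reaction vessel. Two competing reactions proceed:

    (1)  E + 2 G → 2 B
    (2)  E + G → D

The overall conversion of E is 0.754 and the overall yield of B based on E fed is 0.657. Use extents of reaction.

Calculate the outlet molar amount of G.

Yield of B: 2ξ₁ / 475 = 0.657 → ξ₁ = 156 lbmol/h.
Conversion of E: 1ξ₁ + 1ξ₂ = 0.754 × 475 = 358.1 → ξ₂ = 202.1 lbmol/h.
Outlet amounts (n = n₀ + Σ ν·ξ):
  E: 475 − 1(156) − 1(202.1) = 116.9
  G: 815 − 2(156) − 1(202.1) = 300.8
  B: 0 + 2(156) = 312.1
  D: 0 + 1(202.1) = 202.1

301 lbmol/h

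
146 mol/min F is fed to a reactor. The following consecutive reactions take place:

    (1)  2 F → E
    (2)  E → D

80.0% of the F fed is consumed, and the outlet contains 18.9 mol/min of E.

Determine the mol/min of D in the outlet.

39.5 mol/min

Conversion of F: F consumed = 2ξ₁ = 0.8 × 146 → ξ₁ = 58.4 mol/min.
E balance: n_E = 0 + 1ξ₁ − 1ξ₂ = 18.9 → ξ₂ = (1·58.4 − 18.9)/1 = 39.5 mol/min.
Outlet amounts (n = n₀ + Σ ν·ξ):
  F: 146 − 2(58.4) = 29.2
  E: 0 + 1(58.4) − 1(39.5) = 18.9
  D: 0 + 1(39.5) = 39.5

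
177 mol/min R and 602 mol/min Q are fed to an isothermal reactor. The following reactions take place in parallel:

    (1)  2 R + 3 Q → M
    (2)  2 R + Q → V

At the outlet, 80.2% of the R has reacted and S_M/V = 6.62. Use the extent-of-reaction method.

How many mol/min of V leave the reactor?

9.31 mol/min

Conversion of R: R consumed = 0.802 × 177 = 142 mol/min = 2ξ₁ + 2ξ₂.
Selectivity: 1ξ₁ / (1ξ₂) = 6.62 → ξ₁ = 6.62 ξ₂.
Substitute: (2·6.62 + 2) ξ₂ = 142 → ξ₂ = 9.315 mol/min, ξ₁ = 61.66 mol/min.
Outlet amounts (n = n₀ + Σ ν·ξ):
  R: 177 − 2(61.66) − 2(9.315) = 35.05
  Q: 602 − 3(61.66) − 1(9.315) = 407.7
  M: 0 + 1(61.66) = 61.66
  V: 0 + 1(9.315) = 9.315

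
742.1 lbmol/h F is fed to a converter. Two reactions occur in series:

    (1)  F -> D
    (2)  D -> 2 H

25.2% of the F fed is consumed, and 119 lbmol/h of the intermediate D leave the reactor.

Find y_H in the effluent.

Conversion of F: F consumed = 1ξ₁ = 0.252 × 742.1 → ξ₁ = 187 lbmol/h.
D balance: n_D = 0 + 1ξ₁ − 1ξ₂ = 119 → ξ₂ = (1·187 − 119)/1 = 68.01 lbmol/h.
Outlet amounts (n = n₀ + Σ ν·ξ):
  F: 742.1 − 1(187) = 555.1
  D: 0 + 1(187) − 1(68.01) = 119
  H: 0 + 2(68.01) = 136
Total out = 810.1 lbmol/h; y_H = 136 / 810.1 = 0.1679.

0.168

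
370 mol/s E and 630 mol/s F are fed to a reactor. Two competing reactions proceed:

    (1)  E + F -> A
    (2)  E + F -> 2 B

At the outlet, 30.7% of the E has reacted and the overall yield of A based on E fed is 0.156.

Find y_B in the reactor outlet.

Yield of A: 1ξ₁ / 370 = 0.156 → ξ₁ = 57.72 mol/s.
Conversion of E: 1ξ₁ + 1ξ₂ = 0.307 × 370 = 113.6 → ξ₂ = 55.87 mol/s.
Outlet amounts (n = n₀ + Σ ν·ξ):
  E: 370 − 1(57.72) − 1(55.87) = 256.4
  F: 630 − 1(57.72) − 1(55.87) = 516.4
  A: 0 + 1(57.72) = 57.72
  B: 0 + 2(55.87) = 111.7
Total out = 942.3 mol/s; y_B = 111.7 / 942.3 = 0.1186.

0.119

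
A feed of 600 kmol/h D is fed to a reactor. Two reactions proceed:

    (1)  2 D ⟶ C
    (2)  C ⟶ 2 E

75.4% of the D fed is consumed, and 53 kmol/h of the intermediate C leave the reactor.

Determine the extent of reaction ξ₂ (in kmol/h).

Conversion of D: D consumed = 2ξ₁ = 0.754 × 600 → ξ₁ = 226.2 kmol/h.
C balance: n_C = 0 + 1ξ₁ − 1ξ₂ = 53 → ξ₂ = (1·226.2 − 53)/1 = 173.2 kmol/h.
Outlet amounts (n = n₀ + Σ ν·ξ):
  D: 600 − 2(226.2) = 147.6
  C: 0 + 1(226.2) − 1(173.2) = 53
  E: 0 + 2(173.2) = 346.4

ξ₂ = 173 kmol/h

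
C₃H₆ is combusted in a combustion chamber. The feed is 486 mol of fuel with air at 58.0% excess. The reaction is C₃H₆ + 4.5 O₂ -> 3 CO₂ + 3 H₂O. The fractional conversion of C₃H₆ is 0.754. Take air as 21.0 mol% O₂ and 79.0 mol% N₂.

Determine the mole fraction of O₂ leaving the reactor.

0.105

Stoichiometric O₂ = 4.5 × 486 = 2187 mol; O₂ fed = 2187 × 1.580 = 3455 mol.
N₂ fed = 3455 × 79/21 = 13000 mol.
Fuel reacted = 0.754 × 486 → ξ = 366.4 mol.
Outlet (n = n₀ + ν ξ):
  C₃H₆: 486 − 1(366.4) = 119.6
  O₂: 3455 − 4.5(366.4) = 1806
  N₂: 13000 (inert)
  CO₂: 0 + 3(366.4) = 1099
  H₂O: 0 + 3(366.4) = 1099
Total out = 17120 mol; y_O₂ = 1806 / 17120 = 0.1055.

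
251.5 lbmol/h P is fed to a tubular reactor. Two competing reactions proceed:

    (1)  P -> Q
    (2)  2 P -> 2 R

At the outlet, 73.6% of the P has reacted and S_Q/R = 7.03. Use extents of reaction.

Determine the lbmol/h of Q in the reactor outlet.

162 lbmol/h

Conversion of P: P consumed = 0.736 × 251.5 = 185.1 lbmol/h = 1ξ₁ + 2ξ₂.
Selectivity: 1ξ₁ / (2ξ₂) = 7.03 → ξ₁ = 14.06 ξ₂.
Substitute: (1·14.06 + 2) ξ₂ = 185.1 → ξ₂ = 11.53 lbmol/h, ξ₁ = 162.1 lbmol/h.
Outlet amounts (n = n₀ + Σ ν·ξ):
  P: 251.5 − 1(162.1) − 2(11.53) = 66.4
  Q: 0 + 1(162.1) = 162.1
  R: 0 + 2(11.53) = 23.05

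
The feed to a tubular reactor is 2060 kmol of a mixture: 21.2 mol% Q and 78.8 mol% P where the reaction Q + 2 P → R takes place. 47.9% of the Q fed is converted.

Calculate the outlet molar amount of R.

Q reacted = 0.479 × 436.7 = 209.2 kmol; ν_Q = −1, so ξ = 209.2/1 = 209.2 kmol.
Outlet amounts (n = n₀ + ν ξ):
  Q: 436.7 − 1(209.2) = 227.5
  P: 1623 − 2(209.2) = 1205
  R: 0 + 1(209.2) = 209.2

209 kmol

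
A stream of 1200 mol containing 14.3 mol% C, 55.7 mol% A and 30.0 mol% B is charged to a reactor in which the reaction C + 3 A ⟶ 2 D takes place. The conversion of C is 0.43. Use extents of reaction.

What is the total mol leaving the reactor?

C reacted = 0.43 × 171.6 = 73.79 mol; ν_C = −1, so ξ = 73.79/1 = 73.79 mol.
Outlet amounts (n = n₀ + ν ξ):
  C: 171.6 − 1(73.79) = 97.81
  A: 668.4 − 3(73.79) = 447
  D: 0 + 2(73.79) = 147.6
  B: 360 (inert)
Total out = 97.81 + 447 + 147.6 + 360 = 1052 mol.

1050 mol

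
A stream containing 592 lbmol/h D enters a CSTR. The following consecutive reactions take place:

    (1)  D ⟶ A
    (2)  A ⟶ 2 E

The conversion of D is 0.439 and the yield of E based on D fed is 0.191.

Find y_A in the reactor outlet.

0.314

Conversion of D: D consumed = 1ξ₁ = 0.439 × 592 → ξ₁ = 259.9 lbmol/h.
Yield of E: 2ξ₂ / 592 = 0.191 → ξ₂ = 56.54 lbmol/h.
Outlet amounts (n = n₀ + Σ ν·ξ):
  D: 592 − 1(259.9) = 332.1
  A: 0 + 1(259.9) − 1(56.54) = 203.4
  E: 0 + 2(56.54) = 113.1
Total out = 648.5 lbmol/h; y_A = 203.4 / 648.5 = 0.3136.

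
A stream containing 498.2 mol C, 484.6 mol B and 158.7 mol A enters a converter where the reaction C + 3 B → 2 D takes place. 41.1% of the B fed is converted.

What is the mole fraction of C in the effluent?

0.428

B reacted = 0.411 × 484.6 = 199.2 mol; ν_B = −3, so ξ = 199.2/3 = 66.39 mol.
Outlet amounts (n = n₀ + ν ξ):
  C: 498.2 − 1(66.39) = 431.8
  B: 484.6 − 3(66.39) = 285.4
  D: 0 + 2(66.39) = 132.8
  A: 158.7 (inert)
Total out = 1009 mol; y_C = 431.8 / 1009 = 0.4281.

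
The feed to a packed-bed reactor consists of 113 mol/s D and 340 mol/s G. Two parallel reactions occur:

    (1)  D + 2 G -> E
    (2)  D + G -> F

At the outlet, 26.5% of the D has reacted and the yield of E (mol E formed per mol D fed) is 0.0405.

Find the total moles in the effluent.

Yield of E: 1ξ₁ / 113 = 0.0405 → ξ₁ = 4.577 mol/s.
Conversion of D: 1ξ₁ + 1ξ₂ = 0.265 × 113 = 29.95 → ξ₂ = 25.37 mol/s.
Outlet amounts (n = n₀ + Σ ν·ξ):
  D: 113 − 1(4.577) − 1(25.37) = 83.06
  G: 340 − 2(4.577) − 1(25.37) = 305.5
  E: 0 + 1(4.577) = 4.577
  F: 0 + 1(25.37) = 25.37
Total out = 83.06 + 305.5 + 4.577 + 25.37 = 418.5 mol/s.

418 mol/s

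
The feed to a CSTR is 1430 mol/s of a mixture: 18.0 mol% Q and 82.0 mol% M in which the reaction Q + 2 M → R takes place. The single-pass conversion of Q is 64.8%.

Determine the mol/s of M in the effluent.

Q reacted = 0.648 × 257.4 = 166.8 mol/s; ν_Q = −1, so ξ = 166.8/1 = 166.8 mol/s.
Outlet amounts (n = n₀ + ν ξ):
  Q: 257.4 − 1(166.8) = 90.6
  M: 1173 − 2(166.8) = 839
  R: 0 + 1(166.8) = 166.8

839 mol/s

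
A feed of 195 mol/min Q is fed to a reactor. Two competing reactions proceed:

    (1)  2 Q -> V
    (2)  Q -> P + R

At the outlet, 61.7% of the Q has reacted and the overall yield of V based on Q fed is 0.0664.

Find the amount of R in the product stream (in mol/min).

94.4 mol/min

Yield of V: 1ξ₁ / 195 = 0.0664 → ξ₁ = 12.95 mol/min.
Conversion of Q: 2ξ₁ + 1ξ₂ = 0.617 × 195 = 120.3 → ξ₂ = 94.42 mol/min.
Outlet amounts (n = n₀ + Σ ν·ξ):
  Q: 195 − 2(12.95) − 1(94.42) = 74.69
  V: 0 + 1(12.95) = 12.95
  P: 0 + 1(94.42) = 94.42
  R: 0 + 1(94.42) = 94.42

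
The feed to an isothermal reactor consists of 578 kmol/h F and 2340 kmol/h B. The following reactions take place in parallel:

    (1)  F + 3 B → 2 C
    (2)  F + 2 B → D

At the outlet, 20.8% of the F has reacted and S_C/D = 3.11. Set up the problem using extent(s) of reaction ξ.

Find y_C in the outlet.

Conversion of F: F consumed = 0.208 × 578 = 120.2 kmol/h = 1ξ₁ + 1ξ₂.
Selectivity: 2ξ₁ / (1ξ₂) = 3.11 → ξ₁ = 1.555 ξ₂.
Substitute: (1·1.555 + 1) ξ₂ = 120.2 → ξ₂ = 47.05 kmol/h, ξ₁ = 73.17 kmol/h.
Outlet amounts (n = n₀ + Σ ν·ξ):
  F: 578 − 1(73.17) − 1(47.05) = 457.8
  B: 2340 − 3(73.17) − 2(47.05) = 2026
  C: 0 + 2(73.17) = 146.3
  D: 0 + 1(47.05) = 47.05
Total out = 2678 kmol/h; y_C = 146.3 / 2678 = 0.05465.

0.0547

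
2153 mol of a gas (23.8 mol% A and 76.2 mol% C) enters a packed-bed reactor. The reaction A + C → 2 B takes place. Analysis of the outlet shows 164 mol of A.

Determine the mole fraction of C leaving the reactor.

0.6

For A: n = n₀ − 1ξ → 164 = 512.4 − 1ξ, giving ξ = 348.4 mol.
Outlet amounts (n = n₀ + ν ξ):
  A: 512.4 − 1(348.4) = 164
  C: 1641 − 1(348.4) = 1292
  B: 0 + 2(348.4) = 696.8
Total out = 2153 mol; y_C = 1292 / 2153 = 0.6002.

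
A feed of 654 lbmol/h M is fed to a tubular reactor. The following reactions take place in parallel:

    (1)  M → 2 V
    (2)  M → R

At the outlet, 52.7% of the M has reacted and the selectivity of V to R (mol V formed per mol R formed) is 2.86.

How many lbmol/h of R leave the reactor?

142 lbmol/h

Conversion of M: M consumed = 0.527 × 654 = 344.7 lbmol/h = 1ξ₁ + 1ξ₂.
Selectivity: 2ξ₁ / (1ξ₂) = 2.86 → ξ₁ = 1.43 ξ₂.
Substitute: (1·1.43 + 1) ξ₂ = 344.7 → ξ₂ = 141.8 lbmol/h, ξ₁ = 202.8 lbmol/h.
Outlet amounts (n = n₀ + Σ ν·ξ):
  M: 654 − 1(202.8) − 1(141.8) = 309.3
  V: 0 + 2(202.8) = 405.6
  R: 0 + 1(141.8) = 141.8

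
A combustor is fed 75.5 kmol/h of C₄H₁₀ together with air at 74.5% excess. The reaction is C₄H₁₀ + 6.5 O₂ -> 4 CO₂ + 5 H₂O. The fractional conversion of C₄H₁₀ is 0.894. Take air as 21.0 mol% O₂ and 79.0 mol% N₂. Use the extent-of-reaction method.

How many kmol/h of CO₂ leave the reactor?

270 kmol/h

Stoichiometric O₂ = 6.5 × 75.5 = 490.8 kmol/h; O₂ fed = 490.8 × 1.745 = 856.4 kmol/h.
N₂ fed = 856.4 × 79/21 = 3222 kmol/h.
Fuel reacted = 0.894 × 75.5 → ξ = 67.5 kmol/h.
Outlet (n = n₀ + ν ξ):
  C₄H₁₀: 75.5 − 1(67.5) = 8.003
  O₂: 856.4 − 6.5(67.5) = 417.6
  N₂: 3222 (inert)
  CO₂: 0 + 4(67.5) = 270
  H₂O: 0 + 5(67.5) = 337.5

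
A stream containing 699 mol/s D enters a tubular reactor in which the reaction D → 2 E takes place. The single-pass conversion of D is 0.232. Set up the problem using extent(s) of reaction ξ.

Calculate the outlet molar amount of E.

D reacted = 0.232 × 699 = 162.2 mol/s; ν_D = −1, so ξ = 162.2/1 = 162.2 mol/s.
Outlet amounts (n = n₀ + ν ξ):
  D: 699 − 1(162.2) = 536.8
  E: 0 + 2(162.2) = 324.3

324 mol/s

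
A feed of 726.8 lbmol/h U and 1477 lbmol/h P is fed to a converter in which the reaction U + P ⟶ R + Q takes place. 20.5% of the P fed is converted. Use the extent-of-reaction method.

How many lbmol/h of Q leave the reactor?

P reacted = 0.205 × 1477 = 302.8 lbmol/h; ν_P = −1, so ξ = 302.8/1 = 302.8 lbmol/h.
Outlet amounts (n = n₀ + ν ξ):
  U: 726.8 − 1(302.8) = 424
  P: 1477 − 1(302.8) = 1174
  R: 0 + 1(302.8) = 302.8
  Q: 0 + 1(302.8) = 302.8

303 lbmol/h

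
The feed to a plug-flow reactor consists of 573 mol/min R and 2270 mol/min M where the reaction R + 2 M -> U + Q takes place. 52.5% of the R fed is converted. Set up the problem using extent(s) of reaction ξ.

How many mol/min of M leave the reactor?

1670 mol/min

R reacted = 0.525 × 573 = 300.8 mol/min; ν_R = −1, so ξ = 300.8/1 = 300.8 mol/min.
Outlet amounts (n = n₀ + ν ξ):
  R: 573 − 1(300.8) = 272.2
  M: 2270 − 2(300.8) = 1668
  U: 0 + 1(300.8) = 300.8
  Q: 0 + 1(300.8) = 300.8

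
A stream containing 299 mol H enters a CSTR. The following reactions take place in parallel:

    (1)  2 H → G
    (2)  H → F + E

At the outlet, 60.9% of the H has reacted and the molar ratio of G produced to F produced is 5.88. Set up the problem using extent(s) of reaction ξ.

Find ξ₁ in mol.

ξ₁ = 83.9 mol

Conversion of H: H consumed = 0.609 × 299 = 182.1 mol = 2ξ₁ + 1ξ₂.
Selectivity: 1ξ₁ / (1ξ₂) = 5.88 → ξ₁ = 5.88 ξ₂.
Substitute: (2·5.88 + 1) ξ₂ = 182.1 → ξ₂ = 14.27 mol, ξ₁ = 83.91 mol.
Outlet amounts (n = n₀ + Σ ν·ξ):
  H: 299 − 2(83.91) − 1(14.27) = 116.9
  G: 0 + 1(83.91) = 83.91
  F: 0 + 1(14.27) = 14.27
  E: 0 + 1(14.27) = 14.27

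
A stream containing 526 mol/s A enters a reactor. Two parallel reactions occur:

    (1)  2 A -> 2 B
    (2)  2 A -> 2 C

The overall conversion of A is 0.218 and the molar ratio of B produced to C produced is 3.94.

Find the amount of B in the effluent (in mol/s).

Conversion of A: A consumed = 0.218 × 526 = 114.7 mol/s = 2ξ₁ + 2ξ₂.
Selectivity: 2ξ₁ / (2ξ₂) = 3.94 → ξ₁ = 3.94 ξ₂.
Substitute: (2·3.94 + 2) ξ₂ = 114.7 → ξ₂ = 11.61 mol/s, ξ₁ = 45.73 mol/s.
Outlet amounts (n = n₀ + Σ ν·ξ):
  A: 526 − 2(45.73) − 2(11.61) = 411.3
  B: 0 + 2(45.73) = 91.46
  C: 0 + 2(11.61) = 23.21

91.5 mol/s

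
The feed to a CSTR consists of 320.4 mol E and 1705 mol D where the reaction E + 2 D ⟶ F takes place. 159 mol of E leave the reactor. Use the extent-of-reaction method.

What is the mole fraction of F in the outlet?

For E: n = n₀ − 1ξ → 159 = 320.4 − 1ξ, giving ξ = 161.4 mol.
Outlet amounts (n = n₀ + ν ξ):
  E: 320.4 − 1(161.4) = 159
  D: 1705 − 2(161.4) = 1382
  F: 0 + 1(161.4) = 161.4
Total out = 1703 mol; y_F = 161.4 / 1703 = 0.0948.

0.0948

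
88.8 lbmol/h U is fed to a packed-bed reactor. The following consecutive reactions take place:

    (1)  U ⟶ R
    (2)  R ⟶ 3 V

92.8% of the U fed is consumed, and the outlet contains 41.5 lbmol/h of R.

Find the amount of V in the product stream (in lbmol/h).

Conversion of U: U consumed = 1ξ₁ = 0.928 × 88.8 → ξ₁ = 82.41 lbmol/h.
R balance: n_R = 0 + 1ξ₁ − 1ξ₂ = 41.5 → ξ₂ = (1·82.41 − 41.5)/1 = 40.91 lbmol/h.
Outlet amounts (n = n₀ + Σ ν·ξ):
  U: 88.8 − 1(82.41) = 6.394
  R: 0 + 1(82.41) − 1(40.91) = 41.5
  V: 0 + 3(40.91) = 122.7

123 lbmol/h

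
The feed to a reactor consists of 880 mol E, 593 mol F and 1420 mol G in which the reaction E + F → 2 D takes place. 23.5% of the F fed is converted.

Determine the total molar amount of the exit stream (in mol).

2890 mol

F reacted = 0.235 × 593 = 139.4 mol; ν_F = −1, so ξ = 139.4/1 = 139.4 mol.
Outlet amounts (n = n₀ + ν ξ):
  E: 880 − 1(139.4) = 740.6
  F: 593 − 1(139.4) = 453.6
  D: 0 + 2(139.4) = 278.7
  G: 1420 (inert)
Total out = 740.6 + 453.6 + 278.7 + 1420 = 2893 mol.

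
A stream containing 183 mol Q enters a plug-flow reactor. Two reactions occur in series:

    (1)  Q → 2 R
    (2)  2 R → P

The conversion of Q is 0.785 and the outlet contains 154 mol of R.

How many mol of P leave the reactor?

66.7 mol

Conversion of Q: Q consumed = 1ξ₁ = 0.785 × 183 → ξ₁ = 143.7 mol.
R balance: n_R = 0 + 2ξ₁ − 2ξ₂ = 154 → ξ₂ = (2·143.7 − 154)/2 = 66.66 mol.
Outlet amounts (n = n₀ + Σ ν·ξ):
  Q: 183 − 1(143.7) = 39.34
  R: 0 + 2(143.7) − 2(66.66) = 154
  P: 0 + 1(66.66) = 66.66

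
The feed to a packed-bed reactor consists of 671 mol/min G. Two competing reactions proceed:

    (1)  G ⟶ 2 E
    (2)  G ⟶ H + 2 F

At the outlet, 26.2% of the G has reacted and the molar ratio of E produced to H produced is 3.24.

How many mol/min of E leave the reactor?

Conversion of G: G consumed = 0.262 × 671 = 175.8 mol/min = 1ξ₁ + 1ξ₂.
Selectivity: 2ξ₁ / (1ξ₂) = 3.24 → ξ₁ = 1.62 ξ₂.
Substitute: (1·1.62 + 1) ξ₂ = 175.8 → ξ₂ = 67.1 mol/min, ξ₁ = 108.7 mol/min.
Outlet amounts (n = n₀ + Σ ν·ξ):
  G: 671 − 1(108.7) − 1(67.1) = 495.2
  E: 0 + 2(108.7) = 217.4
  H: 0 + 1(67.1) = 67.1
  F: 0 + 2(67.1) = 134.2

217 mol/min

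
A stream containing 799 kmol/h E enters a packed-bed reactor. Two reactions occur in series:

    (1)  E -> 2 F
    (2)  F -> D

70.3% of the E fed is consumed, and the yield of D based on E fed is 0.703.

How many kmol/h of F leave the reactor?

562 kmol/h

Conversion of E: E consumed = 1ξ₁ = 0.703 × 799 → ξ₁ = 561.7 kmol/h.
Yield of D: 1ξ₂ / 799 = 0.703 → ξ₂ = 561.7 kmol/h.
Outlet amounts (n = n₀ + Σ ν·ξ):
  E: 799 − 1(561.7) = 237.3
  F: 0 + 2(561.7) − 1(561.7) = 561.7
  D: 0 + 1(561.7) = 561.7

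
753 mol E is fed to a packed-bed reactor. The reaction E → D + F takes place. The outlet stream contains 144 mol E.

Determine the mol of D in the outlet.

609 mol

For E: n = n₀ − 1ξ → 144 = 753 − 1ξ, giving ξ = 609 mol.
Outlet amounts (n = n₀ + ν ξ):
  E: 753 − 1(609) = 144
  D: 0 + 1(609) = 609
  F: 0 + 1(609) = 609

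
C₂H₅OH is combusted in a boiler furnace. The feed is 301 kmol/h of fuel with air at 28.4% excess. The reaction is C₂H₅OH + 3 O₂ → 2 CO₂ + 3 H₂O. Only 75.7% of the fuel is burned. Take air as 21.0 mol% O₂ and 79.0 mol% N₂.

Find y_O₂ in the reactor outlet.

Stoichiometric O₂ = 3 × 301 = 903 kmol/h; O₂ fed = 903 × 1.284 = 1159 kmol/h.
N₂ fed = 1159 × 79/21 = 4362 kmol/h.
Fuel reacted = 0.757 × 301 → ξ = 227.9 kmol/h.
Outlet (n = n₀ + ν ξ):
  C₂H₅OH: 301 − 1(227.9) = 73.14
  O₂: 1159 − 3(227.9) = 475.9
  N₂: 4362 (inert)
  CO₂: 0 + 2(227.9) = 455.7
  H₂O: 0 + 3(227.9) = 683.6
Total out = 6050 kmol/h; y_O₂ = 475.9 / 6050 = 0.07866.

0.0787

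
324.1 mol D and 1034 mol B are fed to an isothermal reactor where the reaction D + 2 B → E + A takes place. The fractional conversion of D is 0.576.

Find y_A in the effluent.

D reacted = 0.576 × 324.1 = 186.7 mol; ν_D = −1, so ξ = 186.7/1 = 186.7 mol.
Outlet amounts (n = n₀ + ν ξ):
  D: 324.1 − 1(186.7) = 137.4
  B: 1034 − 2(186.7) = 660.6
  E: 0 + 1(186.7) = 186.7
  A: 0 + 1(186.7) = 186.7
Total out = 1171 mol; y_A = 186.7 / 1171 = 0.1594.

0.159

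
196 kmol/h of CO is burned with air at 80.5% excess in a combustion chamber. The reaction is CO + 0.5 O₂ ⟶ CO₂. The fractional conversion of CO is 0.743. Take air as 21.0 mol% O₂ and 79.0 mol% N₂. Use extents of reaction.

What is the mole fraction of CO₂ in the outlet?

Stoichiometric O₂ = 0.5 × 196 = 98 kmol/h; O₂ fed = 98 × 1.805 = 176.9 kmol/h.
N₂ fed = 176.9 × 79/21 = 665.4 kmol/h.
Fuel reacted = 0.743 × 196 → ξ = 145.6 kmol/h.
Outlet (n = n₀ + ν ξ):
  CO: 196 − 1(145.6) = 50.37
  O₂: 176.9 − 0.5(145.6) = 104.1
  N₂: 665.4 (inert)
  CO₂: 0 + 1(145.6) = 145.6
Total out = 965.5 kmol/h; y_CO₂ = 145.6 / 965.5 = 0.1508.

0.151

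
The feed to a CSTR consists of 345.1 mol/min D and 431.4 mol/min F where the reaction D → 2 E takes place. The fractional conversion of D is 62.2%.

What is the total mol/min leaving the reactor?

991 mol/min

D reacted = 0.622 × 345.1 = 214.7 mol/min; ν_D = −1, so ξ = 214.7/1 = 214.7 mol/min.
Outlet amounts (n = n₀ + ν ξ):
  D: 345.1 − 1(214.7) = 130.4
  E: 0 + 2(214.7) = 429.3
  F: 431.4 (inert)
Total out = 130.4 + 429.3 + 431.4 = 991.2 mol/min.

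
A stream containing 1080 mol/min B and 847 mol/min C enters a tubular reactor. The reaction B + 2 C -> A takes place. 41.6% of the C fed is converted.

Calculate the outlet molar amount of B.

C reacted = 0.416 × 847 = 352.4 mol/min; ν_C = −2, so ξ = 352.4/2 = 176.2 mol/min.
Outlet amounts (n = n₀ + ν ξ):
  B: 1080 − 1(176.2) = 903.8
  C: 847 − 2(176.2) = 494.6
  A: 0 + 1(176.2) = 176.2

904 mol/min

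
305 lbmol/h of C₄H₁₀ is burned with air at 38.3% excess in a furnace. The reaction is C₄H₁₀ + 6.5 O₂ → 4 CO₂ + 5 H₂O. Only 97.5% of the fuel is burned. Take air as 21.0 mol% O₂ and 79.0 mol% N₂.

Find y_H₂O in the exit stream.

0.108

Stoichiometric O₂ = 6.5 × 305 = 1982 lbmol/h; O₂ fed = 1982 × 1.383 = 2742 lbmol/h.
N₂ fed = 2742 × 79/21 = 10310 lbmol/h.
Fuel reacted = 0.975 × 305 → ξ = 297.4 lbmol/h.
Outlet (n = n₀ + ν ξ):
  C₄H₁₀: 305 − 1(297.4) = 7.625
  O₂: 2742 − 6.5(297.4) = 808.9
  N₂: 10310 (inert)
  CO₂: 0 + 4(297.4) = 1190
  H₂O: 0 + 5(297.4) = 1487
Total out = 13810 lbmol/h; y_H₂O = 1487 / 13810 = 0.1077.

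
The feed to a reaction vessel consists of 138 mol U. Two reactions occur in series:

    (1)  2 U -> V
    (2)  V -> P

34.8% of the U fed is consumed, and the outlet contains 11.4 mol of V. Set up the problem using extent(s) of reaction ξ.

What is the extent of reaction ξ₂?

Conversion of U: U consumed = 2ξ₁ = 0.348 × 138 → ξ₁ = 24.01 mol.
V balance: n_V = 0 + 1ξ₁ − 1ξ₂ = 11.4 → ξ₂ = (1·24.01 − 11.4)/1 = 12.61 mol.
Outlet amounts (n = n₀ + Σ ν·ξ):
  U: 138 − 2(24.01) = 89.98
  V: 0 + 1(24.01) − 1(12.61) = 11.4
  P: 0 + 1(12.61) = 12.61

ξ₂ = 12.6 mol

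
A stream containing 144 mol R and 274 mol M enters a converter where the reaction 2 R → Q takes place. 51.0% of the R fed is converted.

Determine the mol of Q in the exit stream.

36.7 mol

R reacted = 0.51 × 144 = 73.44 mol; ν_R = −2, so ξ = 73.44/2 = 36.72 mol.
Outlet amounts (n = n₀ + ν ξ):
  R: 144 − 2(36.72) = 70.56
  Q: 0 + 1(36.72) = 36.72
  M: 274 (inert)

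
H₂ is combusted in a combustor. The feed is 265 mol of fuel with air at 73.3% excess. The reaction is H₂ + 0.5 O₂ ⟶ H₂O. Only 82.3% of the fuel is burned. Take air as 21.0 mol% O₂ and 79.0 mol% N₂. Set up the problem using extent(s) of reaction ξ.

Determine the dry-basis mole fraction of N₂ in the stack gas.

0.838

Stoichiometric O₂ = 0.5 × 265 = 132.5 mol; O₂ fed = 132.5 × 1.733 = 229.6 mol.
N₂ fed = 229.6 × 79/21 = 863.8 mol.
Fuel reacted = 0.823 × 265 → ξ = 218.1 mol.
Outlet (n = n₀ + ν ξ):
  H₂: 265 − 1(218.1) = 46.91
  O₂: 229.6 − 0.5(218.1) = 120.6
  N₂: 863.8 (inert)
  H₂O: 0 + 1(218.1) = 218.1
Dry total = 1031 mol; y_N₂ (dry) = 863.8 / 1031 = 0.8376.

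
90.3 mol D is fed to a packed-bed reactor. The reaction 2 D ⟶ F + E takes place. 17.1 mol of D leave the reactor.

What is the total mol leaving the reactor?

For D: n = n₀ − 2ξ → 17.1 = 90.3 − 2ξ, giving ξ = 36.6 mol.
Outlet amounts (n = n₀ + ν ξ):
  D: 90.3 − 2(36.6) = 17.1
  F: 0 + 1(36.6) = 36.6
  E: 0 + 1(36.6) = 36.6
Total out = 17.1 + 36.6 + 36.6 = 90.3 mol.

90.3 mol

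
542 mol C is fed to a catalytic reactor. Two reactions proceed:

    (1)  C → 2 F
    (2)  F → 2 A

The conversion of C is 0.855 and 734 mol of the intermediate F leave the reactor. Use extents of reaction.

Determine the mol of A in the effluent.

Conversion of C: C consumed = 1ξ₁ = 0.855 × 542 → ξ₁ = 463.4 mol.
F balance: n_F = 0 + 2ξ₁ − 1ξ₂ = 734 → ξ₂ = (2·463.4 − 734)/1 = 192.8 mol.
Outlet amounts (n = n₀ + Σ ν·ξ):
  C: 542 − 1(463.4) = 78.59
  F: 0 + 2(463.4) − 1(192.8) = 734
  A: 0 + 2(192.8) = 385.6

386 mol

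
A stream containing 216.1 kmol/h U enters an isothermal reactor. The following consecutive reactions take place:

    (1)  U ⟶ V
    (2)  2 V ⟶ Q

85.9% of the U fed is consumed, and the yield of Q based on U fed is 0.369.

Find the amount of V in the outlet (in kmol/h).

Conversion of U: U consumed = 1ξ₁ = 0.859 × 216.1 → ξ₁ = 185.6 kmol/h.
Yield of Q: 1ξ₂ / 216.1 = 0.369 → ξ₂ = 79.74 kmol/h.
Outlet amounts (n = n₀ + Σ ν·ξ):
  U: 216.1 − 1(185.6) = 30.47
  V: 0 + 1(185.6) − 2(79.74) = 26.15
  Q: 0 + 1(79.74) = 79.74

26.1 kmol/h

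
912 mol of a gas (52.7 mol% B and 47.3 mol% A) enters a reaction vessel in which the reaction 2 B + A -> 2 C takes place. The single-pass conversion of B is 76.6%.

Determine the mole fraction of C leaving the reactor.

0.506

B reacted = 0.766 × 480.6 = 368.2 mol; ν_B = −2, so ξ = 368.2/2 = 184.1 mol.
Outlet amounts (n = n₀ + ν ξ):
  B: 480.6 − 2(184.1) = 112.5
  A: 431.4 − 1(184.1) = 247.3
  C: 0 + 2(184.1) = 368.2
Total out = 727.9 mol; y_C = 368.2 / 727.9 = 0.5058.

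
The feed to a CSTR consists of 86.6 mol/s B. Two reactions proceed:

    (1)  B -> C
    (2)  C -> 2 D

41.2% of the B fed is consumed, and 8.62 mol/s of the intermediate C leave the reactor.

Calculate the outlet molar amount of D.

Conversion of B: B consumed = 1ξ₁ = 0.412 × 86.6 → ξ₁ = 35.68 mol/s.
C balance: n_C = 0 + 1ξ₁ − 1ξ₂ = 8.62 → ξ₂ = (1·35.68 − 8.62)/1 = 27.06 mol/s.
Outlet amounts (n = n₀ + Σ ν·ξ):
  B: 86.6 − 1(35.68) = 50.92
  C: 0 + 1(35.68) − 1(27.06) = 8.62
  D: 0 + 2(27.06) = 54.12

54.1 mol/s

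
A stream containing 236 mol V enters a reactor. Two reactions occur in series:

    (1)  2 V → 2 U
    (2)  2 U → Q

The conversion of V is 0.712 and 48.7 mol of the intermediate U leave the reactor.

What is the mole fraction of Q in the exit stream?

Conversion of V: V consumed = 2ξ₁ = 0.712 × 236 → ξ₁ = 84.02 mol.
U balance: n_U = 0 + 2ξ₁ − 2ξ₂ = 48.7 → ξ₂ = (2·84.02 − 48.7)/2 = 59.67 mol.
Outlet amounts (n = n₀ + Σ ν·ξ):
  V: 236 − 2(84.02) = 67.97
  U: 0 + 2(84.02) − 2(59.67) = 48.7
  Q: 0 + 1(59.67) = 59.67
Total out = 176.3 mol; y_Q = 59.67 / 176.3 = 0.3384.

0.338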